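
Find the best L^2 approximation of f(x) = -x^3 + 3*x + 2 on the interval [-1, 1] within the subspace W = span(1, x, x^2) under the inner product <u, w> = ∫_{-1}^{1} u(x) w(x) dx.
g(x) = 12*x/5 + 2

The best approximation g ∈ W is the orthogonal projection of f onto W. Writing g = a_0 + a_1 x + a_2 x^2, the coefficients solve the normal equations G · a = b where
  G_{ij} = <φ_i, φ_j> and b_i = <f, φ_i>, with φ_0 = 1, φ_1 = x, φ_2 = x^2.
G =
  [2, 0, 2/3]
  [0, 2/3, 0]
  [2/3, 0, 2/5],
b = (4, 8/5, 4/3).
Solving gives a_0 = 2, a_1 = 12/5, a_2 = 0, so
  g(x) = 12*x/5 + 2.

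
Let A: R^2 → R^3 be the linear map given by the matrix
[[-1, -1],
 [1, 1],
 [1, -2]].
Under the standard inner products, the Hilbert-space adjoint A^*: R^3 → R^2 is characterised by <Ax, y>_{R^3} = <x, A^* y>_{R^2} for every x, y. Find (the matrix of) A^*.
A^* = A^T =
[[-1, 1, 1],
 [-1, 1, -2]]

For real matrices with standard dot products, the defining identity <Ax, y> = <x, A^* y> gives (Ax)^T y = x^T (A^*) y, i.e. x^T A^T y = x^T (A^*) y. Since this holds for all x, y, we must have A^* = A^T. Therefore
A^* =
[[-1, 1, 1],
 [-1, 1, -2]].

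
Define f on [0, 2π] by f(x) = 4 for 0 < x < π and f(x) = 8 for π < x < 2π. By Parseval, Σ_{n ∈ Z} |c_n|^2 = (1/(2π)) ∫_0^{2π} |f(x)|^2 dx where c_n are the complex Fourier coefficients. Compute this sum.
Σ |c_n|^2 = 40

Parseval equates the L^2 energy of f (normalised by 1/(2π)) with the ℓ^2 sum of its Fourier coefficients: (1/(2π)) ∫_0^{2π} |f|^2 = Σ |c_n|^2.
Compute the left side: (1/(2π)) [∫_0^π 4^2 dx + ∫_π^{2π} 8^2 dx] = (1/(2π)) · (16π + 64π) = (16 + 64)/2 = 40.
So Σ_{n ∈ Z} |c_n|^2 = 40.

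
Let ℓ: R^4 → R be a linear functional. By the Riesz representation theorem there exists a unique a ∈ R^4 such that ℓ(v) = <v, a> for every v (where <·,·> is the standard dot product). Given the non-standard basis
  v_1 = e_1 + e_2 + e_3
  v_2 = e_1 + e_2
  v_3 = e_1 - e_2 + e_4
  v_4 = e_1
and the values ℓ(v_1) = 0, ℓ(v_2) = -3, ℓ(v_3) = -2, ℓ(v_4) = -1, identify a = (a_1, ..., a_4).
a = (-1, -2, 3, -3)

Write a = (a_1, ..., a_4) in the standard basis. For each basis vector v_i, ℓ(v_i) = <v_i, a> is a linear equation in the a_j's. Collect the n equations into a matrix system V a = ℓ, where row i of V is v_i (expressed in the standard basis). Since V is invertible (lower-triangular with 1s on the diagonal, up to permutation), solve by back-substitution:
  V =
[[1, 1, 1, 0],
 [1, 1, 0, 0],
 [1, -1, 0, 1],
 [1, 0, 0, 0]]
  V a = (0, -3, -2, -1)
Solving gives a = (-1, -2, 3, -3).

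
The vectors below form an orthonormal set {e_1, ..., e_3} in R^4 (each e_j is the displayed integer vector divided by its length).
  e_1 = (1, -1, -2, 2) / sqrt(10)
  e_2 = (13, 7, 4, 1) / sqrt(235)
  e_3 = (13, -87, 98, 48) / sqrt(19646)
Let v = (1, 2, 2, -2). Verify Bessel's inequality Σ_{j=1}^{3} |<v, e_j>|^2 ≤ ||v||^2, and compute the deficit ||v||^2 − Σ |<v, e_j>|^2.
Σ |<v, e_j>|^2 = 2701/209; ||v||^2 = 13; deficit = 16/209

Write each e_j = u_j / sqrt(<u_j, u_j>) where u_j is the displayed integer vector. Then <v, e_j> = <v, u_j> / sqrt(<u_j, u_j>), so |<v, e_j>|^2 = <v, u_j>^2 / <u_j, u_j>.
Coefficients: <v, e_1> = -9/sqrt(10), <v, e_2> = 33/sqrt(235), <v, e_3> = -61/sqrt(19646).
Square and sum: Σ |<v, e_j>|^2 = 2701/209.
Compute ||v||^2 = v·v = 13.
Deficit = 13 − 2701/209 = 16/209 ≥ 0, confirming Bessel's inequality. (The deficit equals ||v − Σ <v,e_j> e_j||^2, the squared distance from v to span{e_j}.)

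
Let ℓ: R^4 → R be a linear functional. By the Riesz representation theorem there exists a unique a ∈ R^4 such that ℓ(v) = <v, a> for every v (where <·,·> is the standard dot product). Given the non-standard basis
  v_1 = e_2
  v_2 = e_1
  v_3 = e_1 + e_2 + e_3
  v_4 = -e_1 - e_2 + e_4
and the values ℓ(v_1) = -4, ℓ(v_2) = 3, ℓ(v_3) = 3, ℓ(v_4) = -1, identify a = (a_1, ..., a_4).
a = (3, -4, 4, -2)

Write a = (a_1, ..., a_4) in the standard basis. For each basis vector v_i, ℓ(v_i) = <v_i, a> is a linear equation in the a_j's. Collect the n equations into a matrix system V a = ℓ, where row i of V is v_i (expressed in the standard basis). Since V is invertible (lower-triangular with 1s on the diagonal, up to permutation), solve by back-substitution:
  V =
[[0, 1, 0, 0],
 [1, 0, 0, 0],
 [1, 1, 1, 0],
 [-1, -1, 0, 1]]
  V a = (-4, 3, 3, -1)
Solving gives a = (3, -4, 4, -2).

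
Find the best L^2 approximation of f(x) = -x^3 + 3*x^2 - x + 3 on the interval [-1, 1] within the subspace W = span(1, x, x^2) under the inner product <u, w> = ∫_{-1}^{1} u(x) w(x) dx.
g(x) = 3*x^2 - 8*x/5 + 3

The best approximation g ∈ W is the orthogonal projection of f onto W. Writing g = a_0 + a_1 x + a_2 x^2, the coefficients solve the normal equations G · a = b where
  G_{ij} = <φ_i, φ_j> and b_i = <f, φ_i>, with φ_0 = 1, φ_1 = x, φ_2 = x^2.
G =
  [2, 0, 2/3]
  [0, 2/3, 0]
  [2/3, 0, 2/5],
b = (8, -16/15, 16/5).
Solving gives a_0 = 3, a_1 = -8/5, a_2 = 3, so
  g(x) = 3*x^2 - 8*x/5 + 3.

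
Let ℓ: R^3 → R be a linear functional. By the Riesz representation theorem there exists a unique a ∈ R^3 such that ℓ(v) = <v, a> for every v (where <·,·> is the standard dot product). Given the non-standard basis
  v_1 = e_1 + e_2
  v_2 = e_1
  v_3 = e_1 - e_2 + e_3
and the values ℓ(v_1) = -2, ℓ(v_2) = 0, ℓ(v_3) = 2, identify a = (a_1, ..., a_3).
a = (0, -2, 0)

Write a = (a_1, ..., a_3) in the standard basis. For each basis vector v_i, ℓ(v_i) = <v_i, a> is a linear equation in the a_j's. Collect the n equations into a matrix system V a = ℓ, where row i of V is v_i (expressed in the standard basis). Since V is invertible (lower-triangular with 1s on the diagonal, up to permutation), solve by back-substitution:
  V =
[[1, 1, 0],
 [1, 0, 0],
 [1, -1, 1]]
  V a = (-2, 0, 2)
Solving gives a = (0, -2, 0).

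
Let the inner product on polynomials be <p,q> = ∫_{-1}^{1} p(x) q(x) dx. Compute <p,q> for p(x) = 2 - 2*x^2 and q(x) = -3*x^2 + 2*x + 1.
<p,q> = 16/15

Expand the product: p(x)·q(x) = 6*x^4 - 4*x^3 - 8*x^2 + 4*x + 2.
∫_{-1}^{1} of each monomial x^k gives [2/(k+1) if k even, 0 if k odd]. Integrating term-by-term (or equivalently evaluating the antiderivative F(x) = 6*x^5/5 - x^4 - 8*x^3/3 + 2*x^2 + 2*x at the endpoints):
  F(1) − F(−1) = 23/15 − (7/15) = 16/15.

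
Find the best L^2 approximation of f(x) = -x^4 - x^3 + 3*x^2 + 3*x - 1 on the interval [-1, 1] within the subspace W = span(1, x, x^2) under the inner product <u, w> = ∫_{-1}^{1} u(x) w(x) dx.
g(x) = 15*x^2/7 + 12*x/5 - 32/35

The best approximation g ∈ W is the orthogonal projection of f onto W. Writing g = a_0 + a_1 x + a_2 x^2, the coefficients solve the normal equations G · a = b where
  G_{ij} = <φ_i, φ_j> and b_i = <f, φ_i>, with φ_0 = 1, φ_1 = x, φ_2 = x^2.
G =
  [2, 0, 2/3]
  [0, 2/3, 0]
  [2/3, 0, 2/5],
b = (-2/5, 8/5, 26/105).
Solving gives a_0 = -32/35, a_1 = 12/5, a_2 = 15/7, so
  g(x) = 15*x^2/7 + 12*x/5 - 32/35.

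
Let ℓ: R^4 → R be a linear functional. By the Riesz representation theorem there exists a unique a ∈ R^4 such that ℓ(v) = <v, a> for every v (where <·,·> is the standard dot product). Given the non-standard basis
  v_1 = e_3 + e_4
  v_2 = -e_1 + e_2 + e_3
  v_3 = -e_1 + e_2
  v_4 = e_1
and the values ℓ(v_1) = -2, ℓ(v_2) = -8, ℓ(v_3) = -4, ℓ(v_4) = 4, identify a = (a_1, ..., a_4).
a = (4, 0, -4, 2)

Write a = (a_1, ..., a_4) in the standard basis. For each basis vector v_i, ℓ(v_i) = <v_i, a> is a linear equation in the a_j's. Collect the n equations into a matrix system V a = ℓ, where row i of V is v_i (expressed in the standard basis). Since V is invertible (lower-triangular with 1s on the diagonal, up to permutation), solve by back-substitution:
  V =
[[0, 0, 1, 1],
 [-1, 1, 1, 0],
 [-1, 1, 0, 0],
 [1, 0, 0, 0]]
  V a = (-2, -8, -4, 4)
Solving gives a = (4, 0, -4, 2).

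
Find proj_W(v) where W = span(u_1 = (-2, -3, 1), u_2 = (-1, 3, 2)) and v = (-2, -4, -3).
proj_W(v) = (-5/19, -87/19, -24/19)

Set up U = [u_1 | ... | u_2] ∈ R^(3×2). The projector onto W = col(U) is P = U (U^T U)^(-1) U^T.
Compute U^T U =
  [14, -5]
  [-5, 14],
and U^T v = (13, -16).
Solve U^T U · c = U^T v for the coefficients: c = (34/57, -53/57). The projection is proj_W(v) = U c.
Check: (v - proj_W(v)) · u_1 = 0  (should be 0).
Check: (v - proj_W(v)) · u_2 = 0  (should be 0).
Result: proj_W(v) = (-5/19, -87/19, -24/19).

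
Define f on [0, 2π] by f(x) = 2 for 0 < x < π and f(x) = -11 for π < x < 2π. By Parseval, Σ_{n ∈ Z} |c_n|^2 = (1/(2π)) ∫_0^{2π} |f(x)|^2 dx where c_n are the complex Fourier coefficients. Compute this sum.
Σ |c_n|^2 = 125/2

Parseval equates the L^2 energy of f (normalised by 1/(2π)) with the ℓ^2 sum of its Fourier coefficients: (1/(2π)) ∫_0^{2π} |f|^2 = Σ |c_n|^2.
Compute the left side: (1/(2π)) [∫_0^π 2^2 dx + ∫_π^{2π} (-11)^2 dx] = (1/(2π)) · (4π + 121π) = (4 + 121)/2 = 125/2.
So Σ_{n ∈ Z} |c_n|^2 = 125/2.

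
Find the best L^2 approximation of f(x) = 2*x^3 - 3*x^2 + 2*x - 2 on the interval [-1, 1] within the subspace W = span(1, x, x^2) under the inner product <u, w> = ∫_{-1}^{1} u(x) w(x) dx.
g(x) = -3*x^2 + 16*x/5 - 2

The best approximation g ∈ W is the orthogonal projection of f onto W. Writing g = a_0 + a_1 x + a_2 x^2, the coefficients solve the normal equations G · a = b where
  G_{ij} = <φ_i, φ_j> and b_i = <f, φ_i>, with φ_0 = 1, φ_1 = x, φ_2 = x^2.
G =
  [2, 0, 2/3]
  [0, 2/3, 0]
  [2/3, 0, 2/5],
b = (-6, 32/15, -38/15).
Solving gives a_0 = -2, a_1 = 16/5, a_2 = -3, so
  g(x) = -3*x^2 + 16*x/5 - 2.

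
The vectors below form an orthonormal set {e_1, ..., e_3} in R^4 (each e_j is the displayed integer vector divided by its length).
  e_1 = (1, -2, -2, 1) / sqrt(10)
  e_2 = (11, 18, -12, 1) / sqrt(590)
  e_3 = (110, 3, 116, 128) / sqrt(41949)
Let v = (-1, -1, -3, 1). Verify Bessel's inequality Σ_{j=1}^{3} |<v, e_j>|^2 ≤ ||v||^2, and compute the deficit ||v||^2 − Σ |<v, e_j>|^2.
Σ |<v, e_j>|^2 = 723/79; ||v||^2 = 12; deficit = 225/79

Write each e_j = u_j / sqrt(<u_j, u_j>) where u_j is the displayed integer vector. Then <v, e_j> = <v, u_j> / sqrt(<u_j, u_j>), so |<v, e_j>|^2 = <v, u_j>^2 / <u_j, u_j>.
Coefficients: <v, e_1> = 8/sqrt(10), <v, e_2> = 8/sqrt(590), <v, e_3> = -333/sqrt(41949).
Square and sum: Σ |<v, e_j>|^2 = 723/79.
Compute ||v||^2 = v·v = 12.
Deficit = 12 − 723/79 = 225/79 ≥ 0, confirming Bessel's inequality. (The deficit equals ||v − Σ <v,e_j> e_j||^2, the squared distance from v to span{e_j}.)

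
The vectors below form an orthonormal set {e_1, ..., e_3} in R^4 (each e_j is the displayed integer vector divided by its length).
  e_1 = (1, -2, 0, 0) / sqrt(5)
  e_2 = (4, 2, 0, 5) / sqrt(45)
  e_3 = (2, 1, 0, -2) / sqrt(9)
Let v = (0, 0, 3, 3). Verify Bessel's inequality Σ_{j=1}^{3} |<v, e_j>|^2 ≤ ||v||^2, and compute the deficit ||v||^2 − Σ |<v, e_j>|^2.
Σ |<v, e_j>|^2 = 9; ||v||^2 = 18; deficit = 9

Write each e_j = u_j / sqrt(<u_j, u_j>) where u_j is the displayed integer vector. Then <v, e_j> = <v, u_j> / sqrt(<u_j, u_j>), so |<v, e_j>|^2 = <v, u_j>^2 / <u_j, u_j>.
Coefficients: <v, e_1> = 0/sqrt(5), <v, e_2> = 15/sqrt(45), <v, e_3> = -6/sqrt(9).
Square and sum: Σ |<v, e_j>|^2 = 9.
Compute ||v||^2 = v·v = 18.
Deficit = 18 − 9 = 9 ≥ 0, confirming Bessel's inequality. (The deficit equals ||v − Σ <v,e_j> e_j||^2, the squared distance from v to span{e_j}.)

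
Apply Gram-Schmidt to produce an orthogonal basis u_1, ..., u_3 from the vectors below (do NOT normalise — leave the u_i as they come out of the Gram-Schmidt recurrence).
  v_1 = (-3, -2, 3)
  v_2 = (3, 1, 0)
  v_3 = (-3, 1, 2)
Orthogonal basis:
  u_1 = (-3, -2, 3)
  u_2 = (3/2, 0, 3/2)
  u_3 = (-8/11, 24/11, 8/11)

Apply the Gram-Schmidt recurrence
  u_1 = v_1
  u_i = v_i − Σ_{j<i} ((v_i · u_j) / (u_j · u_j)) · u_j.

Step by step this gives:
  u_1 = (-3, -2, 3)
  u_2 = (3/2, 0, 3/2)
  u_3 = (-8/11, 24/11, 8/11)

Orthogonality check:
  u_2 · u_1 = 0 (should be 0)
  u_3 · u_1 = 0 (should be 0)
  u_3 · u_2 = 0 (should be 0)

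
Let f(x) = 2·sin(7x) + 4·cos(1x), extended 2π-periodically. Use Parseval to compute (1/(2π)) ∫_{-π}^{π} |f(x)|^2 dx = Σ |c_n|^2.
Σ |c_n|^2 = 10

Expand |f|^2 and use orthogonality of {sin(nx), cos(mx)} on [-π, π]:
  ∫_{-π}^{π} sin(nx)^2 dx = π, ∫ cos(mx)^2 dx = π, and cross terms integrate to 0.
So ∫_{-π}^{π} f(x)^2 dx = 2^2 · π + 4^2 · π = (4 + 16)π.
Divide by 2π: (4 + 16)/2 = 10.
By Parseval, this equals Σ |c_n|^2.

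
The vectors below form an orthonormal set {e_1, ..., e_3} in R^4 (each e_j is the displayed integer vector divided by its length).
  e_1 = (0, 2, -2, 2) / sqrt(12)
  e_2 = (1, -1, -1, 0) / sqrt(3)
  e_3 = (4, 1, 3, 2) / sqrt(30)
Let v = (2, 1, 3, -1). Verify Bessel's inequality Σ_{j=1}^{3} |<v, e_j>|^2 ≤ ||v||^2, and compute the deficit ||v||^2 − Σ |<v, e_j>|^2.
Σ |<v, e_j>|^2 = 193/15; ||v||^2 = 15; deficit = 32/15

Write each e_j = u_j / sqrt(<u_j, u_j>) where u_j is the displayed integer vector. Then <v, e_j> = <v, u_j> / sqrt(<u_j, u_j>), so |<v, e_j>|^2 = <v, u_j>^2 / <u_j, u_j>.
Coefficients: <v, e_1> = -6/sqrt(12), <v, e_2> = -2/sqrt(3), <v, e_3> = 16/sqrt(30).
Square and sum: Σ |<v, e_j>|^2 = 193/15.
Compute ||v||^2 = v·v = 15.
Deficit = 15 − 193/15 = 32/15 ≥ 0, confirming Bessel's inequality. (The deficit equals ||v − Σ <v,e_j> e_j||^2, the squared distance from v to span{e_j}.)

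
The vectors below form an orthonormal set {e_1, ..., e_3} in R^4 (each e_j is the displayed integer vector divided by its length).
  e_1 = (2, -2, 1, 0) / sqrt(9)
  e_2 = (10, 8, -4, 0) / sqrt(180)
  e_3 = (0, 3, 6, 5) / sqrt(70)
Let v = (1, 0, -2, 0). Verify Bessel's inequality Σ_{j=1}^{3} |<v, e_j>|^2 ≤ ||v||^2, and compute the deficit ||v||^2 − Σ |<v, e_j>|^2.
Σ |<v, e_j>|^2 = 27/7; ||v||^2 = 5; deficit = 8/7

Write each e_j = u_j / sqrt(<u_j, u_j>) where u_j is the displayed integer vector. Then <v, e_j> = <v, u_j> / sqrt(<u_j, u_j>), so |<v, e_j>|^2 = <v, u_j>^2 / <u_j, u_j>.
Coefficients: <v, e_1> = 0/sqrt(9), <v, e_2> = 18/sqrt(180), <v, e_3> = -12/sqrt(70).
Square and sum: Σ |<v, e_j>|^2 = 27/7.
Compute ||v||^2 = v·v = 5.
Deficit = 5 − 27/7 = 8/7 ≥ 0, confirming Bessel's inequality. (The deficit equals ||v − Σ <v,e_j> e_j||^2, the squared distance from v to span{e_j}.)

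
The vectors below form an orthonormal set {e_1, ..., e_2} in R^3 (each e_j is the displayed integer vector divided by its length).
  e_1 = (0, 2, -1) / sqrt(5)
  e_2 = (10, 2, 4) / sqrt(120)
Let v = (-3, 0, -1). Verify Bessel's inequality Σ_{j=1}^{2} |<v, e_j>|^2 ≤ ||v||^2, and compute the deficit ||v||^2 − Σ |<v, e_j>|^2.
Σ |<v, e_j>|^2 = 59/6; ||v||^2 = 10; deficit = 1/6

Write each e_j = u_j / sqrt(<u_j, u_j>) where u_j is the displayed integer vector. Then <v, e_j> = <v, u_j> / sqrt(<u_j, u_j>), so |<v, e_j>|^2 = <v, u_j>^2 / <u_j, u_j>.
Coefficients: <v, e_1> = 1/sqrt(5), <v, e_2> = -34/sqrt(120).
Square and sum: Σ |<v, e_j>|^2 = 59/6.
Compute ||v||^2 = v·v = 10.
Deficit = 10 − 59/6 = 1/6 ≥ 0, confirming Bessel's inequality. (The deficit equals ||v − Σ <v,e_j> e_j||^2, the squared distance from v to span{e_j}.)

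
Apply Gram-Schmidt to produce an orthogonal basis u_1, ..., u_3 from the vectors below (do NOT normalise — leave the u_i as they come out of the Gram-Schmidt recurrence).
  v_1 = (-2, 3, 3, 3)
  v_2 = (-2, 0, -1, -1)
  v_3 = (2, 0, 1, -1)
Orthogonal basis:
  u_1 = (-2, 3, 3, 3)
  u_2 = (-66/31, 6/31, -25/31, -25/31)
  u_3 = (18/91, 48/91, 73/91, -109/91)

Apply the Gram-Schmidt recurrence
  u_1 = v_1
  u_i = v_i − Σ_{j<i} ((v_i · u_j) / (u_j · u_j)) · u_j.

Step by step this gives:
  u_1 = (-2, 3, 3, 3)
  u_2 = (-66/31, 6/31, -25/31, -25/31)
  u_3 = (18/91, 48/91, 73/91, -109/91)

Orthogonality check:
  u_2 · u_1 = 0 (should be 0)
  u_3 · u_1 = 0 (should be 0)
  u_3 · u_2 = 0 (should be 0)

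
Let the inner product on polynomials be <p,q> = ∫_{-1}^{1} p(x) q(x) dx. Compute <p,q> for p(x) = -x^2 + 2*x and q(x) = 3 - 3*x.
<p,q> = -6

Expand the product: p(x)·q(x) = 3*x^3 - 9*x^2 + 6*x.
∫_{-1}^{1} of each monomial x^k gives [2/(k+1) if k even, 0 if k odd]. Integrating term-by-term (or equivalently evaluating the antiderivative F(x) = 3*x^4/4 - 3*x^3 + 3*x^2 at the endpoints):
  F(1) − F(−1) = 3/4 − (27/4) = -6.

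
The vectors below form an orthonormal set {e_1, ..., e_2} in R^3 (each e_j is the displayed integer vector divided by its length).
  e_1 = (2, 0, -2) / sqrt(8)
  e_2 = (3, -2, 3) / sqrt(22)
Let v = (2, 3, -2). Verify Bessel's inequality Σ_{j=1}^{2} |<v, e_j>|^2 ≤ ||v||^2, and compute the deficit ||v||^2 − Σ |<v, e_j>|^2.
Σ |<v, e_j>|^2 = 106/11; ||v||^2 = 17; deficit = 81/11

Write each e_j = u_j / sqrt(<u_j, u_j>) where u_j is the displayed integer vector. Then <v, e_j> = <v, u_j> / sqrt(<u_j, u_j>), so |<v, e_j>|^2 = <v, u_j>^2 / <u_j, u_j>.
Coefficients: <v, e_1> = 8/sqrt(8), <v, e_2> = -6/sqrt(22).
Square and sum: Σ |<v, e_j>|^2 = 106/11.
Compute ||v||^2 = v·v = 17.
Deficit = 17 − 106/11 = 81/11 ≥ 0, confirming Bessel's inequality. (The deficit equals ||v − Σ <v,e_j> e_j||^2, the squared distance from v to span{e_j}.)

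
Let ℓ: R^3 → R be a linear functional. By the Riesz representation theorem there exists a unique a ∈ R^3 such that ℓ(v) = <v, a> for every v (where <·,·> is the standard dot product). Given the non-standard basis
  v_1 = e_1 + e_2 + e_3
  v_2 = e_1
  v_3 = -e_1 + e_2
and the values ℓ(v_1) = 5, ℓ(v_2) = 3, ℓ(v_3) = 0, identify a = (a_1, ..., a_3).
a = (3, 3, -1)

Write a = (a_1, ..., a_3) in the standard basis. For each basis vector v_i, ℓ(v_i) = <v_i, a> is a linear equation in the a_j's. Collect the n equations into a matrix system V a = ℓ, where row i of V is v_i (expressed in the standard basis). Since V is invertible (lower-triangular with 1s on the diagonal, up to permutation), solve by back-substitution:
  V =
[[1, 1, 1],
 [1, 0, 0],
 [-1, 1, 0]]
  V a = (5, 3, 0)
Solving gives a = (3, 3, -1).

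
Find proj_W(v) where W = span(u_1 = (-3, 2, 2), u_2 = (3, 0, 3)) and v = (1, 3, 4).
proj_W(v) = (5/11, 18/11, 50/11)

Set up U = [u_1 | ... | u_2] ∈ R^(3×2). The projector onto W = col(U) is P = U (U^T U)^(-1) U^T.
Compute U^T U =
  [17, -3]
  [-3, 18],
and U^T v = (11, 15).
Solve U^T U · c = U^T v for the coefficients: c = (9/11, 32/33). The projection is proj_W(v) = U c.
Check: (v - proj_W(v)) · u_1 = 0  (should be 0).
Check: (v - proj_W(v)) · u_2 = 0  (should be 0).
Result: proj_W(v) = (5/11, 18/11, 50/11).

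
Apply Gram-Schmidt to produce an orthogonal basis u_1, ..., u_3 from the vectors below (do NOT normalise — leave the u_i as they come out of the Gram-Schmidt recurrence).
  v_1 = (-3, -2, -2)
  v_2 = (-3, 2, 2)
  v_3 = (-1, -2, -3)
Orthogonal basis:
  u_1 = (-3, -2, -2)
  u_2 = (-48/17, 36/17, 36/17)
  u_3 = (0, 1/2, -1/2)

Apply the Gram-Schmidt recurrence
  u_1 = v_1
  u_i = v_i − Σ_{j<i} ((v_i · u_j) / (u_j · u_j)) · u_j.

Step by step this gives:
  u_1 = (-3, -2, -2)
  u_2 = (-48/17, 36/17, 36/17)
  u_3 = (0, 1/2, -1/2)

Orthogonality check:
  u_2 · u_1 = 0 (should be 0)
  u_3 · u_1 = 0 (should be 0)
  u_3 · u_2 = 0 (should be 0)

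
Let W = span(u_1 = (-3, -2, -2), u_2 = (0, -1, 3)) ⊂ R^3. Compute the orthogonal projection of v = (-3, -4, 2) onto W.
proj_W(v) = (-255/77, -281/77, 163/77)

Set up U = [u_1 | ... | u_2] ∈ R^(3×2). The projector onto W = col(U) is P = U (U^T U)^(-1) U^T.
Compute U^T U =
  [17, -4]
  [-4, 10],
and U^T v = (13, 10).
Solve U^T U · c = U^T v for the coefficients: c = (85/77, 111/77). The projection is proj_W(v) = U c.
Check: (v - proj_W(v)) · u_1 = 0  (should be 0).
Check: (v - proj_W(v)) · u_2 = 0  (should be 0).
Result: proj_W(v) = (-255/77, -281/77, 163/77).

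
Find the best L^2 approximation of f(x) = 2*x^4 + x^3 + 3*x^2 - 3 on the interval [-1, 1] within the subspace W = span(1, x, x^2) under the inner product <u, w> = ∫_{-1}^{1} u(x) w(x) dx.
g(x) = 33*x^2/7 + 3*x/5 - 111/35

The best approximation g ∈ W is the orthogonal projection of f onto W. Writing g = a_0 + a_1 x + a_2 x^2, the coefficients solve the normal equations G · a = b where
  G_{ij} = <φ_i, φ_j> and b_i = <f, φ_i>, with φ_0 = 1, φ_1 = x, φ_2 = x^2.
G =
  [2, 0, 2/3]
  [0, 2/3, 0]
  [2/3, 0, 2/5],
b = (-16/5, 2/5, -8/35).
Solving gives a_0 = -111/35, a_1 = 3/5, a_2 = 33/7, so
  g(x) = 33*x^2/7 + 3*x/5 - 111/35.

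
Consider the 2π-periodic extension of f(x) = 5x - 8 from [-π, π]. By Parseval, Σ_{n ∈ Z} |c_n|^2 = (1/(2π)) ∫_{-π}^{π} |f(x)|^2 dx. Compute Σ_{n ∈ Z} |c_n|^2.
Σ |c_n|^2 = 25π^2/3 + 64

Expand and integrate term by term over [-π, π]:
  ∫ (5x)^2 dx = 25·(2π^3/3); ∫ 2·5·(-8)·x dx = 0 (odd integrand); ∫ (-8)^2 dx = 64·2π.
So (1/(2π)) ∫_{-π}^{π} (5x - 8)^2 dx = 25π^2/3 + 64 = 25π^2/3 + 64.
Parseval ⇒ Σ |c_n|^2 = 25π^2/3 + 64.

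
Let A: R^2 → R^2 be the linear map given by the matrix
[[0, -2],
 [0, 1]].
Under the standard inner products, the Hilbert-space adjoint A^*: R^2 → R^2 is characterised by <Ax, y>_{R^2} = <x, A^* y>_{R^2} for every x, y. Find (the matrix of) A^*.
A^* = A^T =
[[0, 0],
 [-2, 1]]

For real matrices with standard dot products, the defining identity <Ax, y> = <x, A^* y> gives (Ax)^T y = x^T (A^*) y, i.e. x^T A^T y = x^T (A^*) y. Since this holds for all x, y, we must have A^* = A^T. Therefore
A^* =
[[0, 0],
 [-2, 1]].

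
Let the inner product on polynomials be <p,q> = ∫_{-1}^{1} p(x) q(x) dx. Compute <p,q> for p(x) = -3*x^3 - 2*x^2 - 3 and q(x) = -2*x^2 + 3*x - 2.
<p,q> = 50/3

Expand the product: p(x)·q(x) = 6*x^5 - 5*x^4 + 10*x^2 - 9*x + 6.
∫_{-1}^{1} of each monomial x^k gives [2/(k+1) if k even, 0 if k odd]. Integrating term-by-term (or equivalently evaluating the antiderivative F(x) = x^6 - x^5 + 10*x^3/3 - 9*x^2/2 + 6*x at the endpoints):
  F(1) − F(−1) = 29/6 − (-71/6) = 50/3.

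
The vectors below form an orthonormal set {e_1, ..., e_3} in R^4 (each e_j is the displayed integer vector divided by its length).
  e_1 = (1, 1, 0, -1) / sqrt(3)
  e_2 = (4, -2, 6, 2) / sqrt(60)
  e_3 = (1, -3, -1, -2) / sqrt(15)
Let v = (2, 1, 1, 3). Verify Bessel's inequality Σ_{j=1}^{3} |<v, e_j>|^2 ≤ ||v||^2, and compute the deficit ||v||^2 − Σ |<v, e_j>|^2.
Σ |<v, e_j>|^2 = 29/3; ||v||^2 = 15; deficit = 16/3

Write each e_j = u_j / sqrt(<u_j, u_j>) where u_j is the displayed integer vector. Then <v, e_j> = <v, u_j> / sqrt(<u_j, u_j>), so |<v, e_j>|^2 = <v, u_j>^2 / <u_j, u_j>.
Coefficients: <v, e_1> = 0/sqrt(3), <v, e_2> = 18/sqrt(60), <v, e_3> = -8/sqrt(15).
Square and sum: Σ |<v, e_j>|^2 = 29/3.
Compute ||v||^2 = v·v = 15.
Deficit = 15 − 29/3 = 16/3 ≥ 0, confirming Bessel's inequality. (The deficit equals ||v − Σ <v,e_j> e_j||^2, the squared distance from v to span{e_j}.)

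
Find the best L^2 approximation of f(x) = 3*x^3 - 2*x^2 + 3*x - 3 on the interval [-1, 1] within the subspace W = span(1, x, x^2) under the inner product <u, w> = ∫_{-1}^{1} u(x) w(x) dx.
g(x) = -2*x^2 + 24*x/5 - 3

The best approximation g ∈ W is the orthogonal projection of f onto W. Writing g = a_0 + a_1 x + a_2 x^2, the coefficients solve the normal equations G · a = b where
  G_{ij} = <φ_i, φ_j> and b_i = <f, φ_i>, with φ_0 = 1, φ_1 = x, φ_2 = x^2.
G =
  [2, 0, 2/3]
  [0, 2/3, 0]
  [2/3, 0, 2/5],
b = (-22/3, 16/5, -14/5).
Solving gives a_0 = -3, a_1 = 24/5, a_2 = -2, so
  g(x) = -2*x^2 + 24*x/5 - 3.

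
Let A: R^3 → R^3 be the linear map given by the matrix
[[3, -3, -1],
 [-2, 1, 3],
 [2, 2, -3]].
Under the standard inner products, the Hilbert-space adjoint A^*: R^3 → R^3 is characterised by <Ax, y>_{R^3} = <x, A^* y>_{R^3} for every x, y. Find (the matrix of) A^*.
A^* = A^T =
[[3, -2, 2],
 [-3, 1, 2],
 [-1, 3, -3]]

For real matrices with standard dot products, the defining identity <Ax, y> = <x, A^* y> gives (Ax)^T y = x^T (A^*) y, i.e. x^T A^T y = x^T (A^*) y. Since this holds for all x, y, we must have A^* = A^T. Therefore
A^* =
[[3, -2, 2],
 [-3, 1, 2],
 [-1, 3, -3]].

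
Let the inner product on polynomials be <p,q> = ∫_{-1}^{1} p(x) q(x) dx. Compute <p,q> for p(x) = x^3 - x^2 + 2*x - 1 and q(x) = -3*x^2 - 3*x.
<p,q> = -2

Expand the product: p(x)·q(x) = -3*x^5 - 3*x^3 - 3*x^2 + 3*x.
∫_{-1}^{1} of each monomial x^k gives [2/(k+1) if k even, 0 if k odd]. Integrating term-by-term (or equivalently evaluating the antiderivative F(x) = -x^6/2 - 3*x^4/4 - x^3 + 3*x^2/2 at the endpoints):
  F(1) − F(−1) = -3/4 − (5/4) = -2.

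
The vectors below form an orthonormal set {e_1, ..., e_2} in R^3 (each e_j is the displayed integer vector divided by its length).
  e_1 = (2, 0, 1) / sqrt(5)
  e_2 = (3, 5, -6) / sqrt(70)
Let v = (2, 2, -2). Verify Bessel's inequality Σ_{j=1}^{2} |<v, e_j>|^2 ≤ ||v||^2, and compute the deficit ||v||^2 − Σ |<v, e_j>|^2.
Σ |<v, e_j>|^2 = 12; ||v||^2 = 12; deficit = 0

Write each e_j = u_j / sqrt(<u_j, u_j>) where u_j is the displayed integer vector. Then <v, e_j> = <v, u_j> / sqrt(<u_j, u_j>), so |<v, e_j>|^2 = <v, u_j>^2 / <u_j, u_j>.
Coefficients: <v, e_1> = 2/sqrt(5), <v, e_2> = 28/sqrt(70).
Square and sum: Σ |<v, e_j>|^2 = 12.
Compute ||v||^2 = v·v = 12.
Deficit = 12 − 12 = 0 ≥ 0, confirming Bessel's inequality. (The deficit equals ||v − Σ <v,e_j> e_j||^2, the squared distance from v to span{e_j}.)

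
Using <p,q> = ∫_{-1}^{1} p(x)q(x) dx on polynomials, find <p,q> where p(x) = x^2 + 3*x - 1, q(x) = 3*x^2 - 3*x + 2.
<p,q> = -142/15

Expand the product: p(x)·q(x) = 3*x^4 + 6*x^3 - 10*x^2 + 9*x - 2.
∫_{-1}^{1} of each monomial x^k gives [2/(k+1) if k even, 0 if k odd]. Integrating term-by-term (or equivalently evaluating the antiderivative F(x) = 3*x^5/5 + 3*x^4/2 - 10*x^3/3 + 9*x^2/2 - 2*x at the endpoints):
  F(1) − F(−1) = 19/15 − (161/15) = -142/15.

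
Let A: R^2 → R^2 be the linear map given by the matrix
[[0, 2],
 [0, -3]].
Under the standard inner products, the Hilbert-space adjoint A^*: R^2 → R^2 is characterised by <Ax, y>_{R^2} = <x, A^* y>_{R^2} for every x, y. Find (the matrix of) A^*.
A^* = A^T =
[[0, 0],
 [2, -3]]

For real matrices with standard dot products, the defining identity <Ax, y> = <x, A^* y> gives (Ax)^T y = x^T (A^*) y, i.e. x^T A^T y = x^T (A^*) y. Since this holds for all x, y, we must have A^* = A^T. Therefore
A^* =
[[0, 0],
 [2, -3]].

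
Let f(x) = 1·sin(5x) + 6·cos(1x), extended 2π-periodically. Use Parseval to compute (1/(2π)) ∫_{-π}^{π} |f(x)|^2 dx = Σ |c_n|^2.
Σ |c_n|^2 = 37/2

Expand |f|^2 and use orthogonality of {sin(nx), cos(mx)} on [-π, π]:
  ∫_{-π}^{π} sin(nx)^2 dx = π, ∫ cos(mx)^2 dx = π, and cross terms integrate to 0.
So ∫_{-π}^{π} f(x)^2 dx = 1^2 · π + 6^2 · π = (1 + 36)π.
Divide by 2π: (1 + 36)/2 = 37/2.
By Parseval, this equals Σ |c_n|^2.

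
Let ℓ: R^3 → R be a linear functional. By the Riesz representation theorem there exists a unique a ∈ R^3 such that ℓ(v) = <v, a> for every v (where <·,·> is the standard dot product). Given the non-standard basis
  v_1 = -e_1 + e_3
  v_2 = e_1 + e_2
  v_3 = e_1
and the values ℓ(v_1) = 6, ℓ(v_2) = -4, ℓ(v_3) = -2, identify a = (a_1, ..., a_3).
a = (-2, -2, 4)

Write a = (a_1, ..., a_3) in the standard basis. For each basis vector v_i, ℓ(v_i) = <v_i, a> is a linear equation in the a_j's. Collect the n equations into a matrix system V a = ℓ, where row i of V is v_i (expressed in the standard basis). Since V is invertible (lower-triangular with 1s on the diagonal, up to permutation), solve by back-substitution:
  V =
[[-1, 0, 1],
 [1, 1, 0],
 [1, 0, 0]]
  V a = (6, -4, -2)
Solving gives a = (-2, -2, 4).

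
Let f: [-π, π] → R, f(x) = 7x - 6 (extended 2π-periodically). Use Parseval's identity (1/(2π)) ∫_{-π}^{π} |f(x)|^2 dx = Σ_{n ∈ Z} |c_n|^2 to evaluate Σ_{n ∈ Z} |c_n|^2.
Σ |c_n|^2 = 49π^2/3 + 36

Expand and integrate term by term over [-π, π]:
  ∫ (7x)^2 dx = 49·(2π^3/3); ∫ 2·7·(-6)·x dx = 0 (odd integrand); ∫ (-6)^2 dx = 36·2π.
So (1/(2π)) ∫_{-π}^{π} (7x - 6)^2 dx = 49π^2/3 + 36 = 49π^2/3 + 36.
Parseval ⇒ Σ |c_n|^2 = 49π^2/3 + 36.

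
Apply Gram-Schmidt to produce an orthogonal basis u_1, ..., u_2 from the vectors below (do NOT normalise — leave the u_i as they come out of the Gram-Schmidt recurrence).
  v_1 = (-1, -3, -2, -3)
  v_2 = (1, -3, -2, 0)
Orthogonal basis:
  u_1 = (-1, -3, -2, -3)
  u_2 = (35/23, -33/23, -22/23, 36/23)

Apply the Gram-Schmidt recurrence
  u_1 = v_1
  u_i = v_i − Σ_{j<i} ((v_i · u_j) / (u_j · u_j)) · u_j.

Step by step this gives:
  u_1 = (-1, -3, -2, -3)
  u_2 = (35/23, -33/23, -22/23, 36/23)

Orthogonality check:
  u_2 · u_1 = 0 (should be 0)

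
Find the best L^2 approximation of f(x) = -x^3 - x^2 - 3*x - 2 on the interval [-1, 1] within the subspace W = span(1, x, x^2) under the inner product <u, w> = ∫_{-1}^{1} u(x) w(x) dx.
g(x) = -x^2 - 18*x/5 - 2

The best approximation g ∈ W is the orthogonal projection of f onto W. Writing g = a_0 + a_1 x + a_2 x^2, the coefficients solve the normal equations G · a = b where
  G_{ij} = <φ_i, φ_j> and b_i = <f, φ_i>, with φ_0 = 1, φ_1 = x, φ_2 = x^2.
G =
  [2, 0, 2/3]
  [0, 2/3, 0]
  [2/3, 0, 2/5],
b = (-14/3, -12/5, -26/15).
Solving gives a_0 = -2, a_1 = -18/5, a_2 = -1, so
  g(x) = -x^2 - 18*x/5 - 2.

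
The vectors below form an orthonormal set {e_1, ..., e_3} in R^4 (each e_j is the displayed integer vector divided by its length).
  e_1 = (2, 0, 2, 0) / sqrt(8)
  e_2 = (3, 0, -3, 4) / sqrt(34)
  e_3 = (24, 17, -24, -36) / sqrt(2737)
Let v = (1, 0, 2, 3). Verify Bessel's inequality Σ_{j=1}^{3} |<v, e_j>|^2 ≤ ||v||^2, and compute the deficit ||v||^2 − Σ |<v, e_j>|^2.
Σ |<v, e_j>|^2 = 2133/161; ||v||^2 = 14; deficit = 121/161

Write each e_j = u_j / sqrt(<u_j, u_j>) where u_j is the displayed integer vector. Then <v, e_j> = <v, u_j> / sqrt(<u_j, u_j>), so |<v, e_j>|^2 = <v, u_j>^2 / <u_j, u_j>.
Coefficients: <v, e_1> = 6/sqrt(8), <v, e_2> = 9/sqrt(34), <v, e_3> = -132/sqrt(2737).
Square and sum: Σ |<v, e_j>|^2 = 2133/161.
Compute ||v||^2 = v·v = 14.
Deficit = 14 − 2133/161 = 121/161 ≥ 0, confirming Bessel's inequality. (The deficit equals ||v − Σ <v,e_j> e_j||^2, the squared distance from v to span{e_j}.)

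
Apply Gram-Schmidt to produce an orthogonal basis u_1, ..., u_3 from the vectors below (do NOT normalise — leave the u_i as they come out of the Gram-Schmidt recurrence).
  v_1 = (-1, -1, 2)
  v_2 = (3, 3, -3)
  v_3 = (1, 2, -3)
Orthogonal basis:
  u_1 = (-1, -1, 2)
  u_2 = (1, 1, 1)
  u_3 = (-1/2, 1/2, 0)

Apply the Gram-Schmidt recurrence
  u_1 = v_1
  u_i = v_i − Σ_{j<i} ((v_i · u_j) / (u_j · u_j)) · u_j.

Step by step this gives:
  u_1 = (-1, -1, 2)
  u_2 = (1, 1, 1)
  u_3 = (-1/2, 1/2, 0)

Orthogonality check:
  u_2 · u_1 = 0 (should be 0)
  u_3 · u_1 = 0 (should be 0)
  u_3 · u_2 = 0 (should be 0)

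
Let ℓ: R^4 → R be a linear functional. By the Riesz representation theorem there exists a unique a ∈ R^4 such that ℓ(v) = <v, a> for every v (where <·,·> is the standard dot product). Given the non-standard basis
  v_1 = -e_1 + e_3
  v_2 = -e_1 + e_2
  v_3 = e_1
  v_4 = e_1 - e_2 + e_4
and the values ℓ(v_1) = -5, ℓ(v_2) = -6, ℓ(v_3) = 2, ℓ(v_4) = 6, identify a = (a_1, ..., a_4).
a = (2, -4, -3, 0)

Write a = (a_1, ..., a_4) in the standard basis. For each basis vector v_i, ℓ(v_i) = <v_i, a> is a linear equation in the a_j's. Collect the n equations into a matrix system V a = ℓ, where row i of V is v_i (expressed in the standard basis). Since V is invertible (lower-triangular with 1s on the diagonal, up to permutation), solve by back-substitution:
  V =
[[-1, 0, 1, 0],
 [-1, 1, 0, 0],
 [1, 0, 0, 0],
 [1, -1, 0, 1]]
  V a = (-5, -6, 2, 6)
Solving gives a = (2, -4, -3, 0).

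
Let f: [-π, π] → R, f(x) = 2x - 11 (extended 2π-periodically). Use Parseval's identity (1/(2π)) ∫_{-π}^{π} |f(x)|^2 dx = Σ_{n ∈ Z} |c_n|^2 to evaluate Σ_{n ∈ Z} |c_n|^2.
Σ |c_n|^2 = 4π^2/3 + 121

Expand and integrate term by term over [-π, π]:
  ∫ (2x)^2 dx = 4·(2π^3/3); ∫ 2·2·(-11)·x dx = 0 (odd integrand); ∫ (-11)^2 dx = 121·2π.
So (1/(2π)) ∫_{-π}^{π} (2x - 11)^2 dx = 4π^2/3 + 121 = 4π^2/3 + 121.
Parseval ⇒ Σ |c_n|^2 = 4π^2/3 + 121.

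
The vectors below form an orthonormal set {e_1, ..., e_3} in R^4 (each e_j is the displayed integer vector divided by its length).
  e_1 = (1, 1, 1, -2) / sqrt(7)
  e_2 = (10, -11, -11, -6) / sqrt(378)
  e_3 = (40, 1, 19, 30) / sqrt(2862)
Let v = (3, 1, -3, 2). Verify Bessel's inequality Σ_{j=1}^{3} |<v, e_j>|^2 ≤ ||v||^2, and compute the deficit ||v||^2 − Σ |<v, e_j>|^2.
Σ |<v, e_j>|^2 = 5195/477; ||v||^2 = 23; deficit = 5776/477

Write each e_j = u_j / sqrt(<u_j, u_j>) where u_j is the displayed integer vector. Then <v, e_j> = <v, u_j> / sqrt(<u_j, u_j>), so |<v, e_j>|^2 = <v, u_j>^2 / <u_j, u_j>.
Coefficients: <v, e_1> = -3/sqrt(7), <v, e_2> = 40/sqrt(378), <v, e_3> = 124/sqrt(2862).
Square and sum: Σ |<v, e_j>|^2 = 5195/477.
Compute ||v||^2 = v·v = 23.
Deficit = 23 − 5195/477 = 5776/477 ≥ 0, confirming Bessel's inequality. (The deficit equals ||v − Σ <v,e_j> e_j||^2, the squared distance from v to span{e_j}.)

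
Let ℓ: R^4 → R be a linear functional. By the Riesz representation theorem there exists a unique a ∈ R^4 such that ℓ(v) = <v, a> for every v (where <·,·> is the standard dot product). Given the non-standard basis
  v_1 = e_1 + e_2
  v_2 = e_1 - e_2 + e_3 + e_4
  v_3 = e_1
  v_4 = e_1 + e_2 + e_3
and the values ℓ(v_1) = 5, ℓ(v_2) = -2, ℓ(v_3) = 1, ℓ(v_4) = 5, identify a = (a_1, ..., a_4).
a = (1, 4, 0, 1)

Write a = (a_1, ..., a_4) in the standard basis. For each basis vector v_i, ℓ(v_i) = <v_i, a> is a linear equation in the a_j's. Collect the n equations into a matrix system V a = ℓ, where row i of V is v_i (expressed in the standard basis). Since V is invertible (lower-triangular with 1s on the diagonal, up to permutation), solve by back-substitution:
  V =
[[1, 1, 0, 0],
 [1, -1, 1, 1],
 [1, 0, 0, 0],
 [1, 1, 1, 0]]
  V a = (5, -2, 1, 5)
Solving gives a = (1, 4, 0, 1).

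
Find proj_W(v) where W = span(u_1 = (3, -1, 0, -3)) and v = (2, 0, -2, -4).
proj_W(v) = (54/19, -18/19, 0, -54/19)

Set up U = [u_1 | ... | u_1] ∈ R^(4×1). The projector onto W = col(U) is P = U (U^T U)^(-1) U^T.
Compute U^T U =
  [19],
and U^T v = (18).
Solve U^T U · c = U^T v for the coefficients: c = (18/19). The projection is proj_W(v) = U c.
Check: (v - proj_W(v)) · u_1 = 0  (should be 0).
Result: proj_W(v) = (54/19, -18/19, 0, -54/19).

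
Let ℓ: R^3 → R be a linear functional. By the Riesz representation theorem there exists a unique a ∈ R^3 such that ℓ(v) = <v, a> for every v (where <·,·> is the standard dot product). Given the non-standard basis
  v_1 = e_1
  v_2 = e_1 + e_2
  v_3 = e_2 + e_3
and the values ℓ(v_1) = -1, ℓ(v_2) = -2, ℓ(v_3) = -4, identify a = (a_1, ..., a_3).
a = (-1, -1, -3)

Write a = (a_1, ..., a_3) in the standard basis. For each basis vector v_i, ℓ(v_i) = <v_i, a> is a linear equation in the a_j's. Collect the n equations into a matrix system V a = ℓ, where row i of V is v_i (expressed in the standard basis). Since V is invertible (lower-triangular with 1s on the diagonal, up to permutation), solve by back-substitution:
  V =
[[1, 0, 0],
 [1, 1, 0],
 [0, 1, 1]]
  V a = (-1, -2, -4)
Solving gives a = (-1, -1, -3).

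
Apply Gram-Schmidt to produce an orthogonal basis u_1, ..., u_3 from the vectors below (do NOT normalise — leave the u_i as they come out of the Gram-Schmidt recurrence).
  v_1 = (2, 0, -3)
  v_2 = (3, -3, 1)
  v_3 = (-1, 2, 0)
Orthogonal basis:
  u_1 = (2, 0, -3)
  u_2 = (33/13, -3, 22/13)
  u_3 = (117/238, 143/238, 39/119)

Apply the Gram-Schmidt recurrence
  u_1 = v_1
  u_i = v_i − Σ_{j<i} ((v_i · u_j) / (u_j · u_j)) · u_j.

Step by step this gives:
  u_1 = (2, 0, -3)
  u_2 = (33/13, -3, 22/13)
  u_3 = (117/238, 143/238, 39/119)

Orthogonality check:
  u_2 · u_1 = 0 (should be 0)
  u_3 · u_1 = 0 (should be 0)
  u_3 · u_2 = 0 (should be 0)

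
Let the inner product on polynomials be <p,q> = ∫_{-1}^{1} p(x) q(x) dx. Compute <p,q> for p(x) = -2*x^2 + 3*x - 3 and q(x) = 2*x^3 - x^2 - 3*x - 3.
<p,q> = 106/5

Expand the product: p(x)·q(x) = -4*x^5 + 8*x^4 - 3*x^3 + 9.
∫_{-1}^{1} of each monomial x^k gives [2/(k+1) if k even, 0 if k odd]. Integrating term-by-term (or equivalently evaluating the antiderivative F(x) = -2*x^6/3 + 8*x^5/5 - 3*x^4/4 + 9*x at the endpoints):
  F(1) − F(−1) = 551/60 − (-721/60) = 106/5.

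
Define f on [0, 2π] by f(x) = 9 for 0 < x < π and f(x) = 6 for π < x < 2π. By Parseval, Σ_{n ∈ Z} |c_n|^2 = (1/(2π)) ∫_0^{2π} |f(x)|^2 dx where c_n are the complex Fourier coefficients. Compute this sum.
Σ |c_n|^2 = 117/2

Parseval equates the L^2 energy of f (normalised by 1/(2π)) with the ℓ^2 sum of its Fourier coefficients: (1/(2π)) ∫_0^{2π} |f|^2 = Σ |c_n|^2.
Compute the left side: (1/(2π)) [∫_0^π 9^2 dx + ∫_π^{2π} 6^2 dx] = (1/(2π)) · (81π + 36π) = (81 + 36)/2 = 117/2.
So Σ_{n ∈ Z} |c_n|^2 = 117/2.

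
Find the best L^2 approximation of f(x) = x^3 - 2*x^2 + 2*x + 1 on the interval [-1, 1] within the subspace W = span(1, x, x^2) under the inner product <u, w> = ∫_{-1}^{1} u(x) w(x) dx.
g(x) = -2*x^2 + 13*x/5 + 1

The best approximation g ∈ W is the orthogonal projection of f onto W. Writing g = a_0 + a_1 x + a_2 x^2, the coefficients solve the normal equations G · a = b where
  G_{ij} = <φ_i, φ_j> and b_i = <f, φ_i>, with φ_0 = 1, φ_1 = x, φ_2 = x^2.
G =
  [2, 0, 2/3]
  [0, 2/3, 0]
  [2/3, 0, 2/5],
b = (2/3, 26/15, -2/15).
Solving gives a_0 = 1, a_1 = 13/5, a_2 = -2, so
  g(x) = -2*x^2 + 13*x/5 + 1.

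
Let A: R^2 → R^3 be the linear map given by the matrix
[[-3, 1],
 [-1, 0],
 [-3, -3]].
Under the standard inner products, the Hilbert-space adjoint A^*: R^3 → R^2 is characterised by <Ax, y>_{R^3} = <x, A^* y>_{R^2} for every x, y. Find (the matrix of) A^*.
A^* = A^T =
[[-3, -1, -3],
 [1, 0, -3]]

For real matrices with standard dot products, the defining identity <Ax, y> = <x, A^* y> gives (Ax)^T y = x^T (A^*) y, i.e. x^T A^T y = x^T (A^*) y. Since this holds for all x, y, we must have A^* = A^T. Therefore
A^* =
[[-3, -1, -3],
 [1, 0, -3]].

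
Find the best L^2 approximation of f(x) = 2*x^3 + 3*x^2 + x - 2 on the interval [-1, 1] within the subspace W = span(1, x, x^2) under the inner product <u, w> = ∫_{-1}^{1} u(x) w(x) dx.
g(x) = 3*x^2 + 11*x/5 - 2

The best approximation g ∈ W is the orthogonal projection of f onto W. Writing g = a_0 + a_1 x + a_2 x^2, the coefficients solve the normal equations G · a = b where
  G_{ij} = <φ_i, φ_j> and b_i = <f, φ_i>, with φ_0 = 1, φ_1 = x, φ_2 = x^2.
G =
  [2, 0, 2/3]
  [0, 2/3, 0]
  [2/3, 0, 2/5],
b = (-2, 22/15, -2/15).
Solving gives a_0 = -2, a_1 = 11/5, a_2 = 3, so
  g(x) = 3*x^2 + 11*x/5 - 2.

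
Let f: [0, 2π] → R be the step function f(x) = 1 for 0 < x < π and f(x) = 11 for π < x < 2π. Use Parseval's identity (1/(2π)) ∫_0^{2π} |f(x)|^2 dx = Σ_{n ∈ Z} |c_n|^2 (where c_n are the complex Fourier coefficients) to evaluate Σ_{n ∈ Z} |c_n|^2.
Σ |c_n|^2 = 61

Parseval equates the L^2 energy of f (normalised by 1/(2π)) with the ℓ^2 sum of its Fourier coefficients: (1/(2π)) ∫_0^{2π} |f|^2 = Σ |c_n|^2.
Compute the left side: (1/(2π)) [∫_0^π 1^2 dx + ∫_π^{2π} 11^2 dx] = (1/(2π)) · (1π + 121π) = (1 + 121)/2 = 61.
So Σ_{n ∈ Z} |c_n|^2 = 61.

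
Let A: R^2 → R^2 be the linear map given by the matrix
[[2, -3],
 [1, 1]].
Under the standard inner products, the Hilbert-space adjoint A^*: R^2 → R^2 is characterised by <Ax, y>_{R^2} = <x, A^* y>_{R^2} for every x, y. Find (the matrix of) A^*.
A^* = A^T =
[[2, 1],
 [-3, 1]]

For real matrices with standard dot products, the defining identity <Ax, y> = <x, A^* y> gives (Ax)^T y = x^T (A^*) y, i.e. x^T A^T y = x^T (A^*) y. Since this holds for all x, y, we must have A^* = A^T. Therefore
A^* =
[[2, 1],
 [-3, 1]].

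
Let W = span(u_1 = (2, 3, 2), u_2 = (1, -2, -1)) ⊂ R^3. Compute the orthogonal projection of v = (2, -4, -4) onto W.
proj_W(v) = (59/33, -160/33, -83/33)

Set up U = [u_1 | ... | u_2] ∈ R^(3×2). The projector onto W = col(U) is P = U (U^T U)^(-1) U^T.
Compute U^T U =
  [17, -6]
  [-6, 6],
and U^T v = (-16, 14).
Solve U^T U · c = U^T v for the coefficients: c = (-2/11, 71/33). The projection is proj_W(v) = U c.
Check: (v - proj_W(v)) · u_1 = 0  (should be 0).
Check: (v - proj_W(v)) · u_2 = 0  (should be 0).
Result: proj_W(v) = (59/33, -160/33, -83/33).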